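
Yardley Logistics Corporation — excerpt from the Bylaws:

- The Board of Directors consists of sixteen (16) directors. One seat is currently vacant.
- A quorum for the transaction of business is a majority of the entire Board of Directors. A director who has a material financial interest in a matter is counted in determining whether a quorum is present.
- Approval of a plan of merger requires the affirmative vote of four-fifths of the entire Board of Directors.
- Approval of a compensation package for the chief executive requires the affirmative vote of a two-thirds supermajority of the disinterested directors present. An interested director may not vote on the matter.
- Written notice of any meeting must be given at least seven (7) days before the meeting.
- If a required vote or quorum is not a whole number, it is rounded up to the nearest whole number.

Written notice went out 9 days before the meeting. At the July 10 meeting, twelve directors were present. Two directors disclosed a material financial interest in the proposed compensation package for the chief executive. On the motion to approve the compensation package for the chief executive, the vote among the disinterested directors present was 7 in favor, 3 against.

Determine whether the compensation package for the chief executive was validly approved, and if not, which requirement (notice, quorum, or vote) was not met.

Valid — all requirements satisfied.

Notice: 9 days given; 7 required (9 ≥ 7). Satisfied.
Quorum: 12 present (interested directors count toward quorum); quorum is 9. Satisfied.
Vote: the compensation package for the chief executive requires two-thirds of the disinterested directors present (12 − 2 = 10). 2/3 of 10 = 6.67, rounded up to 7, so 7 affirmative votes are needed; 7 voted in favor. Satisfied.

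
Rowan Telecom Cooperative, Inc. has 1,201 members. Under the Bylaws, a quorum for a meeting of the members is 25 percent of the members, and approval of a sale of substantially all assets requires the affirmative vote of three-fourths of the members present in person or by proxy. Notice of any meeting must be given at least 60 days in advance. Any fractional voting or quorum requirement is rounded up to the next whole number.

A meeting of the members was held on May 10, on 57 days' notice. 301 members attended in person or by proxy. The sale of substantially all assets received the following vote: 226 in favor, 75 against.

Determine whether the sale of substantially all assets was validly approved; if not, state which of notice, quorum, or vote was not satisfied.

Notice: 57 days given; 60 required. Not satisfied.
Quorum: 25% of 1,201 = 300.25, rounded up to 301; 301 present. Satisfied.
Vote: requires three-fourths of those present (301); 3/4 of 301 = 225.75, rounded up to 226, so 226 needed; 226 in favor. Satisfied.

Invalid — notice requirement not satisfied.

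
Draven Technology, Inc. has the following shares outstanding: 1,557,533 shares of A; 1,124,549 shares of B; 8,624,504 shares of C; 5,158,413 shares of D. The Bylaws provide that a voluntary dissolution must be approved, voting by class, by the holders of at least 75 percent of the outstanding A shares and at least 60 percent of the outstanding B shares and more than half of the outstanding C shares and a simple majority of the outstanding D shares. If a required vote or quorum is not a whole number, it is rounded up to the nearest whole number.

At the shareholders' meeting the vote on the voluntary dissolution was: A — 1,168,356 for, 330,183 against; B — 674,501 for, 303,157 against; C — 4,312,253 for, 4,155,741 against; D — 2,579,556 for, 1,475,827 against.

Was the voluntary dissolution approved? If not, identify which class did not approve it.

Not approved — the B shares did not give the required vote.

A: 3/4 of 1557533 = 1168149.75, rounded up to 1168150; 1,168,150 required, 1,168,356 in favor — approved.
B: 3/5 of 1124549 = 674729.40, rounded up to 674730; 674,730 required, 674,501 in favor — not approved.
C: a majority of 8624504 is 4312253; 4,312,253 required, 4,312,253 in favor — approved.
D: a majority of 5158413 is 2579207; 2,579,207 required, 2,579,556 in favor — approved.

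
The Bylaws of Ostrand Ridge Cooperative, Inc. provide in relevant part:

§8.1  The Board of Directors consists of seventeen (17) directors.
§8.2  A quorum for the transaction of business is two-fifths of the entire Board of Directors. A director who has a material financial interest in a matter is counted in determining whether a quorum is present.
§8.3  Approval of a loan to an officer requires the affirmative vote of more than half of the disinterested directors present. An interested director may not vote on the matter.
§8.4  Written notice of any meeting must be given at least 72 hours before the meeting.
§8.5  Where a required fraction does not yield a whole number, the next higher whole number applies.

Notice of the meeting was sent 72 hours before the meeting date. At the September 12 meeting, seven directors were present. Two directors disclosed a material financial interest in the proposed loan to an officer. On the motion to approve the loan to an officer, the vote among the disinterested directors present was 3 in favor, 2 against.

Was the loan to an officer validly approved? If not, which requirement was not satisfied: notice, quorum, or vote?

Notice: 72 hours given; 72 required (72 ≥ 72). Satisfied.
Quorum: 7 present (interested directors count toward quorum); quorum is 7. Satisfied.
Vote: the loan to an officer requires a majority of the disinterested directors present (7 − 2 = 5). A majority of 5 is 3, so 3 affirmative votes are needed; 3 voted in favor. Satisfied.

Valid — all requirements satisfied.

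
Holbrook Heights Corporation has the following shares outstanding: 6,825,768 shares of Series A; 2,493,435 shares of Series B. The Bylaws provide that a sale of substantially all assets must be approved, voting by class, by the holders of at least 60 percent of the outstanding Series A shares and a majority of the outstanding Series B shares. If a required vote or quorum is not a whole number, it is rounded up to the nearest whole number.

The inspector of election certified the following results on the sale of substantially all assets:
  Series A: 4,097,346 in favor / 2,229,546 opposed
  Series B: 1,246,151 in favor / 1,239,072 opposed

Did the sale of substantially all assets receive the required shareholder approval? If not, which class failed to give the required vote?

Series A: 3/5 of 6825768 = 4095460.80, rounded up to 4095461; 4,095,461 required, 4,097,346 in favor — approved.
Series B: a majority of 2493435 is 1246718; 1,246,718 required, 1,246,151 in favor — not approved.

Not approved — the Series B shares did not give the required vote.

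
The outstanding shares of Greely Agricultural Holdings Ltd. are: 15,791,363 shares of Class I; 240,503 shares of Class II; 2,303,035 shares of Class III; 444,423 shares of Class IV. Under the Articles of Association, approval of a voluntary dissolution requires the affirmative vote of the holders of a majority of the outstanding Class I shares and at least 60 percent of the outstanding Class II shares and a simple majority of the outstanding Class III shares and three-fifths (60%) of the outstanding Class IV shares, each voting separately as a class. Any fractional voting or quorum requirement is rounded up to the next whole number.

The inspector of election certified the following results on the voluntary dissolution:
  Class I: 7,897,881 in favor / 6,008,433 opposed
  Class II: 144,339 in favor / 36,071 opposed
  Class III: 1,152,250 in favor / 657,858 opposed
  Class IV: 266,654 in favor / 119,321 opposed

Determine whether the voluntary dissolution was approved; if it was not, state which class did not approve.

Approved — every class gave the required vote.

Class I: a majority of 15791363 is 7895682; 7,895,682 required, 7,897,881 in favor — approved.
Class II: 3/5 of 240503 = 144301.80, rounded up to 144302; 144,302 required, 144,339 in favor — approved.
Class III: a majority of 2303035 is 1151518; 1,151,518 required, 1,152,250 in favor — approved.
Class IV: 3/5 of 444423 = 266653.80, rounded up to 266654; 266,654 required, 266,654 in favor — approved.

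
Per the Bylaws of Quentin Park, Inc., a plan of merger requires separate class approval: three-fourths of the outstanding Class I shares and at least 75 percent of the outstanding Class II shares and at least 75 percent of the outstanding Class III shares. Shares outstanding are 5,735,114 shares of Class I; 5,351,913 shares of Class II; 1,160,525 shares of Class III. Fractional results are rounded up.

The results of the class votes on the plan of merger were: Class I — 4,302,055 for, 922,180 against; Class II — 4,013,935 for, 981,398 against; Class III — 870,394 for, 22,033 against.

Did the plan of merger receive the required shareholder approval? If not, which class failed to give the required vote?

Class I: 3/4 of 5735114 = 4301335.50, rounded up to 4301336; 4,301,336 required, 4,302,055 in favor — approved.
Class II: 3/4 of 5351913 = 4013934.75, rounded up to 4013935; 4,013,935 required, 4,013,935 in favor — approved.
Class III: 3/4 of 1160525 = 870393.75, rounded up to 870394; 870,394 required, 870,394 in favor — approved.

Approved — every class gave the required vote.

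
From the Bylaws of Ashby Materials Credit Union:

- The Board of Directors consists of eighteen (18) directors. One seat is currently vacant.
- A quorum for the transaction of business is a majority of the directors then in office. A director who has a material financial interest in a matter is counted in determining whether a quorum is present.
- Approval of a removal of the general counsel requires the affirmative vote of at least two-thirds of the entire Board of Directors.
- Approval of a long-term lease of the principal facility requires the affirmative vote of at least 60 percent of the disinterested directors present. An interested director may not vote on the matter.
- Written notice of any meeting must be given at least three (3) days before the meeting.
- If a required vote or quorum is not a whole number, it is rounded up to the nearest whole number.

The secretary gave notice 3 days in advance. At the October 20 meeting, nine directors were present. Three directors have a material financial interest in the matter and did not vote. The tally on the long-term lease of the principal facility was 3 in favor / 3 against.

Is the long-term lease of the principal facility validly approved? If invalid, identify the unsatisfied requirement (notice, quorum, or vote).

Notice: 3 days given; 3 required (3 ≥ 3). Satisfied.
Quorum: 9 present (interested directors count toward quorum); quorum is 9. Satisfied.
Vote: the long-term lease of the principal facility requires three-fifths of the disinterested directors present (9 − 3 = 6). 3/5 of 6 = 3.60, rounded up to 4, so 4 affirmative votes are needed; 3 voted in favor. Not satisfied.

Invalid — vote requirement not satisfied.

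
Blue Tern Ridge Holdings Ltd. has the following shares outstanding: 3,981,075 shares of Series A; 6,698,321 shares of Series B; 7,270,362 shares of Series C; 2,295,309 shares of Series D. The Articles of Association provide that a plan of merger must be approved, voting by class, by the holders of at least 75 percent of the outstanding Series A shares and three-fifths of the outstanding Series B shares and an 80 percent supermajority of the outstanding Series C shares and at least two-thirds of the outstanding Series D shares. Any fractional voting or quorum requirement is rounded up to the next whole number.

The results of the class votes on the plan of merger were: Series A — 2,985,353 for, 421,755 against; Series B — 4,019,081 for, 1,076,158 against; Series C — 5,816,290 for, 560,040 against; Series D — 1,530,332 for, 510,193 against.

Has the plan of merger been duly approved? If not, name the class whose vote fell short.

Series A: 3/4 of 3981075 = 2985806.25, rounded up to 2985807; 2,985,807 required, 2,985,353 in favor — not approved.
Series B: 3/5 of 6698321 = 4018992.60, rounded up to 4018993; 4,018,993 required, 4,019,081 in favor — approved.
Series C: 4/5 of 7270362 = 5816289.60, rounded up to 5816290; 5,816,290 required, 5,816,290 in favor — approved.
Series D: 2/3 of 2295309 = 1530206; 1,530,206 required, 1,530,332 in favor — approved.

Not approved — the Series A shares did not give the required vote.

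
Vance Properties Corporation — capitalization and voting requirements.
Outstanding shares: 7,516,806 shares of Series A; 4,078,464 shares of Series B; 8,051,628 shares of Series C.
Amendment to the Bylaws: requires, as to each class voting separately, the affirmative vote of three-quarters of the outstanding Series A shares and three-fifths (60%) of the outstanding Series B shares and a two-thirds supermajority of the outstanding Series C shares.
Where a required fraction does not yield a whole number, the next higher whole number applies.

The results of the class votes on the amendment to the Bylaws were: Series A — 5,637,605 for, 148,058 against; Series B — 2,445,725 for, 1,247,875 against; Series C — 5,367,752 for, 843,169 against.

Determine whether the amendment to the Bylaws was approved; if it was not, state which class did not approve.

Not approved — the Series B shares did not give the required vote.

Series A: 3/4 of 7516806 = 5637604.50, rounded up to 5637605; 5,637,605 required, 5,637,605 in favor — approved.
Series B: 3/5 of 4078464 = 2447078.40, rounded up to 2447079; 2,447,079 required, 2,445,725 in favor — not approved.
Series C: 2/3 of 8051628 = 5367752; 5,367,752 required, 5,367,752 in favor — approved.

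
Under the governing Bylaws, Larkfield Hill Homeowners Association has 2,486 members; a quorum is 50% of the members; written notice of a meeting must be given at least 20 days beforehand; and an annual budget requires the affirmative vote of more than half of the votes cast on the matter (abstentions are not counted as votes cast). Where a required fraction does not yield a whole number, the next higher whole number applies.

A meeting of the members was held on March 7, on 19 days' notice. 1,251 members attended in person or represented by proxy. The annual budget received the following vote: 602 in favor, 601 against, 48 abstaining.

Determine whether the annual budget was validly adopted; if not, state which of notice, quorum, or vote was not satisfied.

Notice: 19 days given; 20 required. Not satisfied.
Quorum: 50% of 2,486 = 1,243; 1,251 present. Satisfied.
Vote: requires a majority of the votes cast (1,251 − 48 abstaining = 1,203); a majority of 1203 is 602, so 602 needed; 602 in favor. Satisfied.

Invalid — notice requirement not satisfied.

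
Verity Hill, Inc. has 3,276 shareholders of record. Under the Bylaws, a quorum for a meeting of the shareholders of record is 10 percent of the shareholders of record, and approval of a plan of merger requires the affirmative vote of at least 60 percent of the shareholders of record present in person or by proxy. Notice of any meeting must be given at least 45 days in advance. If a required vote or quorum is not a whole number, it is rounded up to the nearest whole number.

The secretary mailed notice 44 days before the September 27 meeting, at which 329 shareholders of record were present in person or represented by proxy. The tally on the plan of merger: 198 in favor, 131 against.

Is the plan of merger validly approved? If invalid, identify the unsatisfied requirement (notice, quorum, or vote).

Notice: 44 days given; 45 required. Not satisfied.
Quorum: 10% of 3,276 = 327.60, rounded up to 328; 329 present. Satisfied.
Vote: requires three-fifths of those present (329); 3/5 of 329 = 197.40, rounded up to 198, so 198 needed; 198 in favor. Satisfied.

Invalid — notice requirement not satisfied.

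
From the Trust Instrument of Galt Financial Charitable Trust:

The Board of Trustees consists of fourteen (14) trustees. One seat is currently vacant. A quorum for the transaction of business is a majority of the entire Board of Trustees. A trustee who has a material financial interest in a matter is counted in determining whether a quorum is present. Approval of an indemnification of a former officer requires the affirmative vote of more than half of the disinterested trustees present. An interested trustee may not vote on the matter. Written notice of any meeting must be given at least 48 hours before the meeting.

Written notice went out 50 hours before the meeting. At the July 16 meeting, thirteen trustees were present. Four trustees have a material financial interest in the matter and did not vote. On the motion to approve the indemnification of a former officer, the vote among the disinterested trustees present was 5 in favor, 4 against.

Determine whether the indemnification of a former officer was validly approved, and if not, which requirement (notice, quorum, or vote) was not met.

Notice: 50 hours given; 48 required (50 ≥ 48). Satisfied.
Quorum: 13 present (interested trustees count toward quorum); quorum is 8. Satisfied.
Vote: the indemnification of a former officer requires a majority of the disinterested trustees present (13 − 4 = 9). A majority of 9 is 5, so 5 affirmative votes are needed; 5 voted in favor. Satisfied.

Valid — all requirements satisfied.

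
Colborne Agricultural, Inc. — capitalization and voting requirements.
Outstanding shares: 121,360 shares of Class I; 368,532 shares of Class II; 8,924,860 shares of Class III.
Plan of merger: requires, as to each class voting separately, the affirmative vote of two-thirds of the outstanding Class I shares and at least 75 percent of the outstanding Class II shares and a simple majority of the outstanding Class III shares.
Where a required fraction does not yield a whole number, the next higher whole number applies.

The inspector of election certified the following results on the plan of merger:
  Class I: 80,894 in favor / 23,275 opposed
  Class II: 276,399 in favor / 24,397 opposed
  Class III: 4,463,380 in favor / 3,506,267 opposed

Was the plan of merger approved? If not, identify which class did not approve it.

Class I: 2/3 of 121360 = 80906.67, rounded up to 80907; 80,907 required, 80,894 in favor — not approved.
Class II: 3/4 of 368532 = 276399; 276,399 required, 276,399 in favor — approved.
Class III: a majority of 8924860 is 4462431; 4,462,431 required, 4,463,380 in favor — approved.

Not approved — the Class I shares did not give the required vote.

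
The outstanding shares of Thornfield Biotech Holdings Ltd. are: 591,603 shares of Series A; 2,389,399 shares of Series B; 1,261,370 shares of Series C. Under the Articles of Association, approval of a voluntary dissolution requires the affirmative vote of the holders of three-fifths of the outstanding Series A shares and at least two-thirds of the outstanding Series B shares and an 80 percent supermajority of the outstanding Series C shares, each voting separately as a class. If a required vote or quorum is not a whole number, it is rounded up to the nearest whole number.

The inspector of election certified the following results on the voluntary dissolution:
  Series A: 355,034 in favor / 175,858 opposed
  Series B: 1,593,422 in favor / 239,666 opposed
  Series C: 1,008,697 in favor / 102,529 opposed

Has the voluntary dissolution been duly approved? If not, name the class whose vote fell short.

Not approved — the Series C shares did not give the required vote.

Series A: 3/5 of 591603 = 354961.80, rounded up to 354962; 354,962 required, 355,034 in favor — approved.
Series B: 2/3 of 2389399 = 1592932.67, rounded up to 1592933; 1,592,933 required, 1,593,422 in favor — approved.
Series C: 4/5 of 1261370 = 1009096; 1,009,096 required, 1,008,697 in favor — not approved.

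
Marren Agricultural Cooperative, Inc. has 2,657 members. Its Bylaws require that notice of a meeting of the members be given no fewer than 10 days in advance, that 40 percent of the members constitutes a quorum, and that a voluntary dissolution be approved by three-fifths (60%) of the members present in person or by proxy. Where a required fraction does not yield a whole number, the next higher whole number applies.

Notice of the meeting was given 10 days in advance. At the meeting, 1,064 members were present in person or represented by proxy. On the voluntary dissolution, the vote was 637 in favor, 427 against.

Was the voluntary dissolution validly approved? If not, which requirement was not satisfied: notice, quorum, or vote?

Notice: 10 days given; 10 required. Satisfied.
Quorum: 40% of 2,657 = 1,062.80, rounded up to 1,063; 1,064 present. Satisfied.
Vote: requires three-fifths of those present (1,064); 3/5 of 1064 = 638.40, rounded up to 639, so 639 needed; 637 in favor. Not satisfied.

Invalid — vote requirement not satisfied.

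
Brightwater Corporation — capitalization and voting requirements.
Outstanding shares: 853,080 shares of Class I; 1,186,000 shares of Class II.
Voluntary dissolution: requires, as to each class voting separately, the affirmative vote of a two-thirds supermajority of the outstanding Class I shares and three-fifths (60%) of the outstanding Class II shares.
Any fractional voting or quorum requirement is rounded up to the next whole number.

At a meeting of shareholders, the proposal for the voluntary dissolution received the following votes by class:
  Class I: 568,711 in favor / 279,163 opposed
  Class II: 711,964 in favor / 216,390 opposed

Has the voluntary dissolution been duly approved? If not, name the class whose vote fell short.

Class I: 2/3 of 853080 = 568720; 568,720 required, 568,711 in favor — not approved.
Class II: 3/5 of 1186000 = 711600; 711,600 required, 711,964 in favor — approved.

Not approved — the Class I shares did not give the required vote.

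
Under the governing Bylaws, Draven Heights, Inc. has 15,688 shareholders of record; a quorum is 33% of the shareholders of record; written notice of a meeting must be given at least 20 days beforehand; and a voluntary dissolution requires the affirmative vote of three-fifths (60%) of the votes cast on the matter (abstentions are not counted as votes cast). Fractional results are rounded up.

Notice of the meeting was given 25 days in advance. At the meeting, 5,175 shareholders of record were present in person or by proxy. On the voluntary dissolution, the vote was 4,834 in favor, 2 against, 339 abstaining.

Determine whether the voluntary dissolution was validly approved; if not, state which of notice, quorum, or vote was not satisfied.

Notice: 25 days given; 20 required. Satisfied.
Quorum: 33% of 15,688 = 5,177.04, rounded up to 5,178; 5,175 present. Not satisfied.
Vote: requires three-fifths of the votes cast (5,175 − 339 abstaining = 4,836); 3/5 of 4836 = 2901.60, rounded up to 2902, so 2,902 needed; 4,834 in favor. Satisfied.

Invalid — quorum requirement not satisfied.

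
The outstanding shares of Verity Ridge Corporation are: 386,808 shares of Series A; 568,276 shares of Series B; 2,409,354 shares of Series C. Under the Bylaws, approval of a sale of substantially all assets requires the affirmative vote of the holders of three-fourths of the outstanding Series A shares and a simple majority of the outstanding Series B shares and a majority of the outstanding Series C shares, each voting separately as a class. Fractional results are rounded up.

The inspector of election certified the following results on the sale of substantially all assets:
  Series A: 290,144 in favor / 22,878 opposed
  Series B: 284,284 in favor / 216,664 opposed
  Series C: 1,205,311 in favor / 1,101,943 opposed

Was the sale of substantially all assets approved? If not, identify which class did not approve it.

Approved — every class gave the required vote.

Series A: 3/4 of 386808 = 290106; 290,106 required, 290,144 in favor — approved.
Series B: a majority of 568276 is 284139; 284,139 required, 284,284 in favor — approved.
Series C: a majority of 2409354 is 1204678; 1,204,678 required, 1,205,311 in favor — approved.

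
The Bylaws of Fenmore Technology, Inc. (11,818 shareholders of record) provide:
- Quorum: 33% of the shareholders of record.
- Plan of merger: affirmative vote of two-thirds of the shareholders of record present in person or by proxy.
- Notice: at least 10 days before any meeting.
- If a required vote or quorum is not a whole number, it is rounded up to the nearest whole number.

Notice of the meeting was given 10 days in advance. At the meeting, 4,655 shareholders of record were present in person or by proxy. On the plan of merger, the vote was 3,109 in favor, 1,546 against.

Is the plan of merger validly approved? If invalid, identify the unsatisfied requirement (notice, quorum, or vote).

Valid — all requirements satisfied.

Notice: 10 days given; 10 required. Satisfied.
Quorum: 33% of 11,818 = 3,899.94, rounded up to 3,900; 4,655 present. Satisfied.
Vote: requires two-thirds of those present (4,655); 2/3 of 4655 = 3103.33, rounded up to 3104, so 3,104 needed; 3,109 in favor. Satisfied.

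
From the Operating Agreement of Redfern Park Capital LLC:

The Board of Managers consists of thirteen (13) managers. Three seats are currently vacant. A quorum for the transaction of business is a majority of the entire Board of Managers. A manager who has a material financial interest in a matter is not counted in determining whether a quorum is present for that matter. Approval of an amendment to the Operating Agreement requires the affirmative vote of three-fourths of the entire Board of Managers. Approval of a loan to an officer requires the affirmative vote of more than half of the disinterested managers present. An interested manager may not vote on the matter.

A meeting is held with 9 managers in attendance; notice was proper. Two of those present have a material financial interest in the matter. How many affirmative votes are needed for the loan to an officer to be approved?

The loan to an officer requires a majority of the disinterested managers present (9 − 2 = 7).
A majority of 7 is 4.

4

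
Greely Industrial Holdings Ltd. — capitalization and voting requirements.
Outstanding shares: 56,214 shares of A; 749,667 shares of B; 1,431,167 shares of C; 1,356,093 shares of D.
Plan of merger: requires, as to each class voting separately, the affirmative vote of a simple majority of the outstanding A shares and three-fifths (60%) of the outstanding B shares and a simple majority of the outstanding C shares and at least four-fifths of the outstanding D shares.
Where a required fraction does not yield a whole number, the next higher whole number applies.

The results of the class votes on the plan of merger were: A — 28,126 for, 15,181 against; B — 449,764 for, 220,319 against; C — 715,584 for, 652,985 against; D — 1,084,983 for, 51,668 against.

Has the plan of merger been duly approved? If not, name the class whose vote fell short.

A: a majority of 56214 is 28108; 28,108 required, 28,126 in favor — approved.
B: 3/5 of 749667 = 449800.20, rounded up to 449801; 449,801 required, 449,764 in favor — not approved.
C: a majority of 1431167 is 715584; 715,584 required, 715,584 in favor — approved.
D: 4/5 of 1356093 = 1084874.40, rounded up to 1084875; 1,084,875 required, 1,084,983 in favor — approved.

Not approved — the B shares did not give the required vote.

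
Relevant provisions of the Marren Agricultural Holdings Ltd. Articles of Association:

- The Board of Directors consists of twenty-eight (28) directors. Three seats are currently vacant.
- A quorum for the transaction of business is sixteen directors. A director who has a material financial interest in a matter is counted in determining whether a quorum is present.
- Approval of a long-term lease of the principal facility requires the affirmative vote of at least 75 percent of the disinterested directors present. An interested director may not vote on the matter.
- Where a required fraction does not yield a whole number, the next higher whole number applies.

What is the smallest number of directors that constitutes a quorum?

The quorum is fixed at 16.

16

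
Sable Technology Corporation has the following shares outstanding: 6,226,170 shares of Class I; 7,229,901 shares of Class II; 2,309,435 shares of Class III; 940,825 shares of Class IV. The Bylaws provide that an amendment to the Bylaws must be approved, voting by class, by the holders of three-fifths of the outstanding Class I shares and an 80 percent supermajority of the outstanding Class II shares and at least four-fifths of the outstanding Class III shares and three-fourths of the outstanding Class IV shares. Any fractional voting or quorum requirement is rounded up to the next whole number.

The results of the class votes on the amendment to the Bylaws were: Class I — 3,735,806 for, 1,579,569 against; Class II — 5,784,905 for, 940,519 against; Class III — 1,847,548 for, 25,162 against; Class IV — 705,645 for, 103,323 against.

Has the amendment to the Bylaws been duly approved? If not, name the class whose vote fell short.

Approved — every class gave the required vote.

Class I: 3/5 of 6226170 = 3735702; 3,735,702 required, 3,735,806 in favor — approved.
Class II: 4/5 of 7229901 = 5783920.80, rounded up to 5783921; 5,783,921 required, 5,784,905 in favor — approved.
Class III: 4/5 of 2309435 = 1847548; 1,847,548 required, 1,847,548 in favor — approved.
Class IV: 3/4 of 940825 = 705618.75, rounded up to 705619; 705,619 required, 705,645 in favor — approved.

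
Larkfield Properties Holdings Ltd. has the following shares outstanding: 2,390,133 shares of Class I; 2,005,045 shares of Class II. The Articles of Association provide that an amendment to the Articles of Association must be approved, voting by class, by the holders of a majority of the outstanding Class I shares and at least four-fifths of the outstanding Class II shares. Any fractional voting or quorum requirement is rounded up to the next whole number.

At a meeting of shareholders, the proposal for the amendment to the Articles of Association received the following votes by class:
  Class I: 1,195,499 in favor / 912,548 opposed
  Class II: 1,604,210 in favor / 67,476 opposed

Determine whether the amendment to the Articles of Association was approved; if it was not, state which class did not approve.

Approved — every class gave the required vote.

Class I: a majority of 2390133 is 1195067; 1,195,067 required, 1,195,499 in favor — approved.
Class II: 4/5 of 2005045 = 1604036; 1,604,036 required, 1,604,210 in favor — approved.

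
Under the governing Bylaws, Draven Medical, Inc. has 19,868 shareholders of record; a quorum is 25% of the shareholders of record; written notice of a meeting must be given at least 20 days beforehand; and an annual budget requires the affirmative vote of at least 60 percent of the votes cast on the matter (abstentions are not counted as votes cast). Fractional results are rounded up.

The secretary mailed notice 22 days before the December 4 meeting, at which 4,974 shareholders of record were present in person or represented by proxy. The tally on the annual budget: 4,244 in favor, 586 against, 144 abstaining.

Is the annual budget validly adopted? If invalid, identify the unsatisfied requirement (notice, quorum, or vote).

Notice: 22 days given; 20 required. Satisfied.
Quorum: 25% of 19,868 = 4,967; 4,974 present. Satisfied.
Vote: requires three-fifths of the votes cast (4,974 − 144 abstaining = 4,830); 3/5 of 4830 = 2898, so 2,898 needed; 4,244 in favor. Satisfied.

Valid — all requirements satisfied.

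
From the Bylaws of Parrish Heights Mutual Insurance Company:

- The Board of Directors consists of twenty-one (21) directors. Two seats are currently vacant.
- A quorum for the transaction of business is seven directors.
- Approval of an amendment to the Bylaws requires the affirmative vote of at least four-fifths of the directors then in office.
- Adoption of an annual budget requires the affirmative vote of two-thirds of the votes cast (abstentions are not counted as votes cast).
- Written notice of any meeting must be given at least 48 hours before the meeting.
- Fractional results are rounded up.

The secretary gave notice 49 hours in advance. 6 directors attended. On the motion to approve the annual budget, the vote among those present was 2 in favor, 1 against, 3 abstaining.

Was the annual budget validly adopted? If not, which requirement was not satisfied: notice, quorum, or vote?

Invalid — quorum requirement not satisfied.

Notice: 49 hours given; 48 required (49 ≥ 48). Satisfied.
Quorum: 6 present; quorum is 7. Not satisfied.
Vote: the annual budget requires two-thirds of the votes cast (6 present − 3 abstaining = 3). 2/3 of 3 = 2, so 2 affirmative votes are needed; 2 voted in favor. Satisfied. (Moot — without a quorum no business can be validly transacted.)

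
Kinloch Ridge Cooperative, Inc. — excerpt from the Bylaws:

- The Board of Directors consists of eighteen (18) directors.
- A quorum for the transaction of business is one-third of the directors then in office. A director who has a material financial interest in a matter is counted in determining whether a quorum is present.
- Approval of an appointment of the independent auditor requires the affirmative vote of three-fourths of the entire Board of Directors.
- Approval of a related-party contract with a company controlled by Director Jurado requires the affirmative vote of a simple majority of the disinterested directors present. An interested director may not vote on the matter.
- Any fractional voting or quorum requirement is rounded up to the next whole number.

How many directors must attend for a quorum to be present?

6

1/3 of 18 = 6.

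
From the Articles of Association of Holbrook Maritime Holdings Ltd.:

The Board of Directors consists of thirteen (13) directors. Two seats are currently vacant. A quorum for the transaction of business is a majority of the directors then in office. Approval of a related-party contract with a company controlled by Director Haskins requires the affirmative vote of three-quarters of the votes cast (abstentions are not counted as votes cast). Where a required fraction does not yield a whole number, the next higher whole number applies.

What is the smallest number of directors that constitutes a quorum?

A majority of 11 is 6.

6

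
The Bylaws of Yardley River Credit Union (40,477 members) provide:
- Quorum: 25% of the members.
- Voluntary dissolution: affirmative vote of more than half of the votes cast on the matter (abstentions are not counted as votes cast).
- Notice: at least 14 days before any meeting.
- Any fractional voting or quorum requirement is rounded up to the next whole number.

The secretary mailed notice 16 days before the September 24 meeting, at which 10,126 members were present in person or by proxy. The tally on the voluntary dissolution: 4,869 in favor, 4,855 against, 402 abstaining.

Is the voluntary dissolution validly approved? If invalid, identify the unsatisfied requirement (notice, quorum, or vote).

Notice: 16 days given; 14 required. Satisfied.
Quorum: 25% of 40,477 = 10,119.25, rounded up to 10,120; 10,126 present. Satisfied.
Vote: requires a majority of the votes cast (10,126 − 402 abstaining = 9,724); a majority of 9724 is 4863, so 4,863 needed; 4,869 in favor. Satisfied.

Valid — all requirements satisfied.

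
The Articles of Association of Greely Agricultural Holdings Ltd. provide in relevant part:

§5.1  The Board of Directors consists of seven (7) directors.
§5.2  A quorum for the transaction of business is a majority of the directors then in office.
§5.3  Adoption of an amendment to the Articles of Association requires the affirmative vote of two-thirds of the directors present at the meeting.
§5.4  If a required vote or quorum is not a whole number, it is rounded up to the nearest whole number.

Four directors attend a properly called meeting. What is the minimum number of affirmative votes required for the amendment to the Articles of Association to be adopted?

3

The amendment to the Articles of Association requires two-thirds of the directors present (4).
2/3 of 4 = 2.67, rounded up to 3.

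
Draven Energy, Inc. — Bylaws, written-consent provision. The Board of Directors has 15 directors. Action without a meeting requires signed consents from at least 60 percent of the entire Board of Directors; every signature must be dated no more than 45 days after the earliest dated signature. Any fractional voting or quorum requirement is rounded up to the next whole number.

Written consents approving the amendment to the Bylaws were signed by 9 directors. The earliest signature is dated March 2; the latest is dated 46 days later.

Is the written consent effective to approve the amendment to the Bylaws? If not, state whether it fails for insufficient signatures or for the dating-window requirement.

Signatures required: at least 60 percent of 15 — 3/5 of 15 = 9, so 9 needed; 9 signed. Sufficient.
Dating window: the latest signature is 46 days after the earliest; the limit is 45 days. Outside the window.

Not effective — dating-window requirement not satisfied.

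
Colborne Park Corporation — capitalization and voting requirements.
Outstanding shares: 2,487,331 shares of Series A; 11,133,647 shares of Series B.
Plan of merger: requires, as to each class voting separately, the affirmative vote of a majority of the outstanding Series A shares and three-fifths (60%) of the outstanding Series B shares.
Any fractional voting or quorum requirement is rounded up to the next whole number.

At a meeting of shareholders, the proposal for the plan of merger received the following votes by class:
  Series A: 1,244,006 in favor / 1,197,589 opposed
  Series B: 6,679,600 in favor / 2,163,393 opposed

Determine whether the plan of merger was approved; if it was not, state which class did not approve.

Series A: a majority of 2487331 is 1243666; 1,243,666 required, 1,244,006 in favor — approved.
Series B: 3/5 of 11133647 = 6680188.20, rounded up to 6680189; 6,680,189 required, 6,679,600 in favor — not approved.

Not approved — the Series B shares did not give the required vote.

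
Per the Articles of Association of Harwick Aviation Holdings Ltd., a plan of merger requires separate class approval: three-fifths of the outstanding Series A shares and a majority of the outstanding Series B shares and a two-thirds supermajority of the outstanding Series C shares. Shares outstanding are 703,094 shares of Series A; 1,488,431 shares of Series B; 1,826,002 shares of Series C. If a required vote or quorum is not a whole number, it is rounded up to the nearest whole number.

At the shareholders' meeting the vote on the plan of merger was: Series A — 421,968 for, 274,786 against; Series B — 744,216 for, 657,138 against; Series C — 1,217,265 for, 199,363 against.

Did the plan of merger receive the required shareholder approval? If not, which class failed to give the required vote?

Series A: 3/5 of 703094 = 421856.40, rounded up to 421857; 421,857 required, 421,968 in favor — approved.
Series B: a majority of 1488431 is 744216; 744,216 required, 744,216 in favor — approved.
Series C: 2/3 of 1826002 = 1217334.67, rounded up to 1217335; 1,217,335 required, 1,217,265 in favor — not approved.

Not approved — the Series C shares did not give the required vote.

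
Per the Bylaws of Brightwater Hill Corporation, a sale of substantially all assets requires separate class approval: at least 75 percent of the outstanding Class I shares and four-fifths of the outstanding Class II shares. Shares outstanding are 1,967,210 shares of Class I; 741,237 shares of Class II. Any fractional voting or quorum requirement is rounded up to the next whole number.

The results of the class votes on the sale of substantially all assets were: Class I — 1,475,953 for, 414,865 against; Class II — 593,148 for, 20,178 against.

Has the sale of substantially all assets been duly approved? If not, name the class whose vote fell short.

Class I: 3/4 of 1967210 = 1475407.50, rounded up to 1475408; 1,475,408 required, 1,475,953 in favor — approved.
Class II: 4/5 of 741237 = 592989.60, rounded up to 592990; 592,990 required, 593,148 in favor — approved.

Approved — every class gave the required vote.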